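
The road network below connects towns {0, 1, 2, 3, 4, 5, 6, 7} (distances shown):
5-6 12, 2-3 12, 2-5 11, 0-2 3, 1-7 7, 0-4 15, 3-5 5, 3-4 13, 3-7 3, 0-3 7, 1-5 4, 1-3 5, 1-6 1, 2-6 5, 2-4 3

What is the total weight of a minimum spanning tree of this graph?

Kruskal's algorithm — process edges by increasing weight (ties by edge label):
1-6 (1): add — endpoints in different components.
0-2 (3): add — endpoints in different components.
2-4 (3): add — endpoints in different components.
3-7 (3): add — endpoints in different components.
1-5 (4): add — endpoints in different components.
1-3 (5): add — endpoints in different components.
2-6 (5): add — endpoints in different components.
MST edges: 1-6, 0-2, 2-4, 3-7, 1-5, 1-3, 2-6; total weight 1+3+3+3+4+5+5 = 24.

24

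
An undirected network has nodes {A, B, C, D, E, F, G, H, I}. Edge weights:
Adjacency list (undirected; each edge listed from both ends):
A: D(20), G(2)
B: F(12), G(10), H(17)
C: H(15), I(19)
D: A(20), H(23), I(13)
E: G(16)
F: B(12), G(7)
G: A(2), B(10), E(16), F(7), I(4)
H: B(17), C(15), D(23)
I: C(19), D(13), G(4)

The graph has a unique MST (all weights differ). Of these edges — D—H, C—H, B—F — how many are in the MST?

Sort edges by weight, then run Kruskal:
A—G (2): add — endpoints in different components.
G—I (4): add — endpoints in different components.
F—G (7): add — endpoints in different components.
B—G (10): add — endpoints in different components.
B—F (12): skip — B and F already connected.
D—I (13): add — endpoints in different components.
C—H (15): add — endpoints in different components.
E—G (16): add — endpoints in different components.
B—H (17): add — endpoints in different components.
MST edge set: {A—G, G—I, F—G, B—G, D—I, C—H, E—G, B—H}.
Of the listed edges, {C—H} are in the MST → 1.

1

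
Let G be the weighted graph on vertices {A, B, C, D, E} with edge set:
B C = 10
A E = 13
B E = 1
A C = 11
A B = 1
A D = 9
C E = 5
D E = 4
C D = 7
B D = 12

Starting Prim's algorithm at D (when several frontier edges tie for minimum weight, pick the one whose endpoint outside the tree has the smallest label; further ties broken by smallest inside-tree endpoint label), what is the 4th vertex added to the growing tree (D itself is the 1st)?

Grow the tree from D using Prim:
Step 1: frontier [D E 4, C D 7, A D 9, B D 12] → take D E (4); add E.
Step 2: frontier [C D 7, A D 9, B D 12, B E 1, C E 5, A E 13] → take B E (1); add B.
Step 3: frontier [A B 1, B C 10, C D 7, A D 9, C E 5, A E 13] → take A B (1); add A.
Step 4: frontier [A C 11, B C 10, C D 7, C E 5] → take C E (5); add C.
Vertex order: D, E, B, A, C. The 4th vertex is A.

A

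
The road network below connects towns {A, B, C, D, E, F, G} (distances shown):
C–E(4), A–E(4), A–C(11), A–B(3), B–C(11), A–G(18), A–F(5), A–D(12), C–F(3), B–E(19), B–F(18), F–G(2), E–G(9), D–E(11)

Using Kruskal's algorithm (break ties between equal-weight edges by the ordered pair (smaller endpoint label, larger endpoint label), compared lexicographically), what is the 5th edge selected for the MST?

C-E

Sort edges by weight, then run Kruskal:
F–G (2): add — endpoints in different components.
A–B (3): add — endpoints in different components.
C–F (3): add — endpoints in different components.
A–E (4): add — endpoints in different components.
C–E (4): add — endpoints in different components.
A–F (5): skip — A and F already connected.
E–G (9): skip — E and G already connected.
A–C (11): skip — A and C already connected.
B–C (11): skip — B and C already connected.
D–E (11): add — endpoints in different components.
The 5th edge added is C–E.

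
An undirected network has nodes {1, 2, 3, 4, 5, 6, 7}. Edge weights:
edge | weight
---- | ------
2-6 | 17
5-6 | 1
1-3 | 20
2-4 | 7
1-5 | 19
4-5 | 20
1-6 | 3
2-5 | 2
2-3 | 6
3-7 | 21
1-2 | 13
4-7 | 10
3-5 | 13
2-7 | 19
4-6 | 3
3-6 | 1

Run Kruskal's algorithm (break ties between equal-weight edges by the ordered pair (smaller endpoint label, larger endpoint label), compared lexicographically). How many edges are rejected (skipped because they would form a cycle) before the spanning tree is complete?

Kruskal: consider edges lightest-first.
3-6 (1): add. Components now {1} {2} {3,6} {4} {5} {7}
5-6 (1): add. Components now {1} {2} {3,5,6} {4} {7}
2-5 (2): add. Components now {1} {2,3,5,6} {4} {7}
1-6 (3): add. Components now {1,2,3,5,6} {4} {7}
4-6 (3): add. Components now {1,2,3,4,5,6} {7}
2-3 (6): skip — 2 and 3 already connected.
2-4 (7): skip — 2 and 4 already connected.
4-7 (10): add. Components now {1,2,3,4,5,6,7}
Edges rejected before the tree was complete: 2.

2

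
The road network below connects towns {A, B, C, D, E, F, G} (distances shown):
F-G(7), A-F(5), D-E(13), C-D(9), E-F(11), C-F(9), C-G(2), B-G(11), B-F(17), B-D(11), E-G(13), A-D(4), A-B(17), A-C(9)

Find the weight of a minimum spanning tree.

Prim, starting at D.
Step 1: frontier [A-D 4, C-D 9, B-D 11, D-E 13] → take A-D (4); add A.
Step 2: frontier [A-F 5, A-C 9, A-B 17, C-D 9, B-D 11, D-E 13] → take A-F (5); add F.
Step 3: frontier [A-C 9, A-B 17, C-D 9, B-D 11, D-E 13, F-G 7, C-F 9, E-F 11, B-F 17] → take F-G (7); add G.
Step 4: frontier [A-C 9, A-B 17, C-D 9, B-D 11, D-E 13, C-F 9, E-F 11, B-F 17, C-G 2, B-G 11, E-G 13] → take C-G (2); add C.
Step 5: frontier [A-B 17, B-D 11, D-E 13, E-F 11, B-F 17, B-G 11, E-G 13] → take B-D (11); add B.
Step 6: frontier [D-E 13, E-F 11, E-G 13] → take E-F (11); add E.
MST edges: A-D, A-F, F-G, C-G, B-D, E-F; total weight 4+5+7+2+11+11 = 40.

40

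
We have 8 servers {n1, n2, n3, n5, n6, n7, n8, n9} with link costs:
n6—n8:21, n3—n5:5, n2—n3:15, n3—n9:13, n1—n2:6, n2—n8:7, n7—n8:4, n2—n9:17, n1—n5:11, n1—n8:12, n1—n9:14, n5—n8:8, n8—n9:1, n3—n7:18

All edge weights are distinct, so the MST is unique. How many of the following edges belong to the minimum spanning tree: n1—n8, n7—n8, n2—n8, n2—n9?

Kruskal's algorithm — process edges by increasing weight (ties by edge label):
n8—n9 (1): add — endpoints in different components.
n7—n8 (4): add — endpoints in different components.
n3—n5 (5): add — endpoints in different components.
n1—n2 (6): add — endpoints in different components.
n2—n8 (7): add — endpoints in different components.
n5—n8 (8): add — endpoints in different components.
n1—n5 (11): skip — n1 and n5 already connected.
n1—n8 (12): skip — n1 and n8 already connected.
n3—n9 (13): skip — n9 and n3 already connected.
n1—n9 (14): skip — n1 and n9 already connected.
n2—n3 (15): skip — n3 and n2 already connected.
n2—n9 (17): skip — n9 and n2 already connected.
n3—n7 (18): skip — n3 and n7 already connected.
n6—n8 (21): add — endpoints in different components.
MST edge set: {n8—n9, n7—n8, n3—n5, n1—n2, n2—n8, n5—n8, n6—n8}.
Of the listed edges, {n7—n8, n2—n8} are in the MST → 2.

2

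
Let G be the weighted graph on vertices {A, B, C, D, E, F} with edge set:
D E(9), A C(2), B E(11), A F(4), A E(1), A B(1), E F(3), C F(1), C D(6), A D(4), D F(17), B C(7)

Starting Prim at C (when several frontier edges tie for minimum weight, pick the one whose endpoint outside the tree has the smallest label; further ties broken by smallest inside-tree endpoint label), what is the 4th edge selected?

A-E

Prim, starting at C.
Step 1: frontier [C F 1, A C 2, C D 6, B C 7] → take C F (1); add F.
Step 2: frontier [A C 2, C D 6, B C 7, E F 3, A F 4, D F 17] → take A C (2); add A.
Step 3: frontier [A B 1, A E 1, A D 4, C D 6, B C 7, E F 3, D F 17] → take A B (1); add B.
Step 4: frontier [A E 1, A D 4, B E 11, C D 6, E F 3, D F 17] → take A E (1); add E.
Step 5: frontier [A D 4, C D 6, D E 9, D F 17] → take A D (4); add D.
The 4th edge added is A E.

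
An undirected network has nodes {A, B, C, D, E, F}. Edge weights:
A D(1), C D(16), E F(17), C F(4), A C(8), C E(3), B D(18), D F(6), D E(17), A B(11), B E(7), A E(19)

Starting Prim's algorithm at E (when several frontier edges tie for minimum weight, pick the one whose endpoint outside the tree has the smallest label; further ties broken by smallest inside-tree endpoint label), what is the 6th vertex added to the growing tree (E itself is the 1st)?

B

Prim, starting at E.
Step 1: cheapest edge leaving the tree is C E (3); add C.
Step 2: cheapest edge leaving the tree is C F (4); add F.
Step 3: cheapest edge leaving the tree is D F (6); add D.
Step 4: cheapest edge leaving the tree is A D (1); add A.
Step 5: cheapest edge leaving the tree is B E (7); add B.
Vertex order: E, C, F, D, A, B. The 6th vertex is B.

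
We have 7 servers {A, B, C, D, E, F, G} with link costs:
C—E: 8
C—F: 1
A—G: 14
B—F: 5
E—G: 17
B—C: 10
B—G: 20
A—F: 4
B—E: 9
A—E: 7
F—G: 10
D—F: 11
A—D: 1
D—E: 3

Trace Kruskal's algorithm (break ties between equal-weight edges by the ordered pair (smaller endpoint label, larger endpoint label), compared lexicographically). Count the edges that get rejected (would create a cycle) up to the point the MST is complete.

4

Kruskal's algorithm — process edges by increasing weight (ties by edge label):
A—D (1): add. Components now {A,D} {B} {C} {E} {F} {G}
C—F (1): add. Components now {A,D} {B} {C,F} {E} {G}
D—E (3): add. Components now {A,D,E} {B} {C,F} {G}
A—F (4): add. Components now {A,C,D,E,F} {B} {G}
B—F (5): add. Components now {A,B,C,D,E,F} {G}
A—E (7): skip — A and E already connected.
C—E (8): skip — C and E already connected.
B—E (9): skip — B and E already connected.
B—C (10): skip — B and C already connected.
F—G (10): add. Components now {A,B,C,D,E,F,G}
Edges rejected before the tree was complete: 4.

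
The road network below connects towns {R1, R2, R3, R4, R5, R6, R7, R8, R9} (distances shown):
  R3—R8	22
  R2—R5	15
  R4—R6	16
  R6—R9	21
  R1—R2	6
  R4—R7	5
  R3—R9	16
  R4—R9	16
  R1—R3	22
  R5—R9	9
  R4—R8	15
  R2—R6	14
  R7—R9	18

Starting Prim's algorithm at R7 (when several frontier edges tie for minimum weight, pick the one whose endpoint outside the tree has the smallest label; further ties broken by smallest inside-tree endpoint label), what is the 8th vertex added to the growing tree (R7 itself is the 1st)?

Prim, starting at R7.
Step 1: cheapest edge leaving the tree is R4—R7 (5); add R4.
Step 2: cheapest edge leaving the tree is R4—R8 (15); add R8.
Step 3: cheapest edge leaving the tree is R4—R6 (16); add R6.
Step 4: cheapest edge leaving the tree is R2—R6 (14); add R2.
Step 5: cheapest edge leaving the tree is R1—R2 (6); add R1.
Step 6: cheapest edge leaving the tree is R2—R5 (15); add R5.
Step 7: cheapest edge leaving the tree is R5—R9 (9); add R9.
Step 8: cheapest edge leaving the tree is R3—R9 (16); add R3.
Vertex order: R7, R4, R8, R6, R2, R1, R5, R9, R3. The 8th vertex is R9.

R9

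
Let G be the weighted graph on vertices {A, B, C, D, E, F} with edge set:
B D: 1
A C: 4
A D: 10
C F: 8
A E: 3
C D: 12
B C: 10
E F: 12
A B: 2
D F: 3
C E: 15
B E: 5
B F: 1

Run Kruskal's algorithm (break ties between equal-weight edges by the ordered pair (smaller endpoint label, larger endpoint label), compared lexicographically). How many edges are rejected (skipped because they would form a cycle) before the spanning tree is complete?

Kruskal's algorithm — process edges by increasing weight (ties by edge label):
B D (1): add — endpoints in different components.
B F (1): add — endpoints in different components.
A B (2): add — endpoints in different components.
A E (3): add — endpoints in different components.
D F (3): skip — D and F already connected.
A C (4): add — endpoints in different components.
Edges rejected before the tree was complete: 1.

1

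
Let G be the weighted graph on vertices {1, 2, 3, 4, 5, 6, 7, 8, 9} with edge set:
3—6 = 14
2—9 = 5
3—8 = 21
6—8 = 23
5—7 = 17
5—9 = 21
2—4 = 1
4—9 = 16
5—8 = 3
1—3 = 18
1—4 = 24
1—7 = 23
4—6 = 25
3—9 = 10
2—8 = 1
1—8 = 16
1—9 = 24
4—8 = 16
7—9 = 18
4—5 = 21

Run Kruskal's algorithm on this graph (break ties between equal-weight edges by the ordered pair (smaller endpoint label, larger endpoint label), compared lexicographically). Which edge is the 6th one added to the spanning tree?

Kruskal: consider edges lightest-first.
2—4 (1): add — endpoints in different components.
2—8 (1): add — endpoints in different components.
5—8 (3): add — endpoints in different components.
2—9 (5): add — endpoints in different components.
3—9 (10): add — endpoints in different components.
3—6 (14): add — endpoints in different components.
1—8 (16): add — endpoints in different components.
4—8 (16): skip — 4 and 8 already connected.
4—9 (16): skip — 4 and 9 already connected.
5—7 (17): add — endpoints in different components.
The 6th edge added is 3—6.

3-6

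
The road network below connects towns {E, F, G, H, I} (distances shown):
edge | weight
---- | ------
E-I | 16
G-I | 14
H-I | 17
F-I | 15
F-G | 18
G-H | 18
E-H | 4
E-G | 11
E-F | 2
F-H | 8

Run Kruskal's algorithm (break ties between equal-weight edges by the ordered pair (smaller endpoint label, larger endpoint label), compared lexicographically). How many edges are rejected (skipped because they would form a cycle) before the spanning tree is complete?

1

Kruskal's algorithm — process edges by increasing weight (ties by edge label):
E-F (2): add — endpoints in different components.
E-H (4): add — endpoints in different components.
F-H (8): skip — F and H already connected.
E-G (11): add — endpoints in different components.
G-I (14): add — endpoints in different components.
Edges rejected before the tree was complete: 1.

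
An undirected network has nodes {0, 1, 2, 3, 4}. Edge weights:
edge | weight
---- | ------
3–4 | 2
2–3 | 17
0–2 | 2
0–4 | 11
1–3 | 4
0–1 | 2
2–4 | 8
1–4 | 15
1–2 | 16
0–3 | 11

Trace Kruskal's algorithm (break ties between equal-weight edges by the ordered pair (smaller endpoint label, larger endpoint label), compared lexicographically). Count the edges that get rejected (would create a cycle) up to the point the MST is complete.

Kruskal: consider edges lightest-first.
0–1 (2): add — endpoints in different components.
0–2 (2): add — endpoints in different components.
3–4 (2): add — endpoints in different components.
1–3 (4): add — endpoints in different components.
Edges rejected before the tree was complete: 0.

0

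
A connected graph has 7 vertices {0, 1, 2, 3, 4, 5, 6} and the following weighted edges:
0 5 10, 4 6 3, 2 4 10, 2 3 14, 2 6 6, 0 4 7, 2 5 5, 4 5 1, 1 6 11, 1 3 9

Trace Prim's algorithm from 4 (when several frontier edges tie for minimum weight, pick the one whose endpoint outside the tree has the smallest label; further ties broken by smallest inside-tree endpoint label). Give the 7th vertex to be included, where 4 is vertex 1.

Prim's algorithm from 4:
Step 1: cheapest edge leaving the tree is 4 5 (1); add 5.
Step 2: cheapest edge leaving the tree is 4 6 (3); add 6.
Step 3: cheapest edge leaving the tree is 2 5 (5); add 2.
Step 4: cheapest edge leaving the tree is 0 4 (7); add 0.
Step 5: cheapest edge leaving the tree is 1 6 (11); add 1.
Step 6: cheapest edge leaving the tree is 1 3 (9); add 3.
Vertex order: 4, 5, 6, 2, 0, 1, 3. The 7th vertex is 3.

3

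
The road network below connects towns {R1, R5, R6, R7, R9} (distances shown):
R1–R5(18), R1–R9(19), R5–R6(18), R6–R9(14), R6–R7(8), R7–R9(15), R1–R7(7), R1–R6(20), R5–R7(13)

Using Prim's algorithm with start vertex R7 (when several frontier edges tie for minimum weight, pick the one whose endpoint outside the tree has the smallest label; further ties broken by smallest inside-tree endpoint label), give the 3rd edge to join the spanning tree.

Prim, starting at R7.
Step 1: cheapest edge leaving the tree is R1–R7 (7); add R1.
Step 2: cheapest edge leaving the tree is R6–R7 (8); add R6.
Step 3: cheapest edge leaving the tree is R5–R7 (13); add R5.
Step 4: cheapest edge leaving the tree is R6–R9 (14); add R9.
The 3rd edge added is R5–R7.

R5-R7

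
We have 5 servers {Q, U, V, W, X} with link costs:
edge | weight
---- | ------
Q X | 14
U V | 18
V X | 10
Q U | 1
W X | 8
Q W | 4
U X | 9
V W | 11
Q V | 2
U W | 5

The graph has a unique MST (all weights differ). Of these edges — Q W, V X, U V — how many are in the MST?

1

Sort edges by weight, then run Kruskal:
Q U (1): add. Components now {V} {W} {X} {Q,U}
Q V (2): add. Components now {Q,U,V} {W} {X}
Q W (4): add. Components now {Q,U,V,W} {X}
U W (5): skip — W and U already connected.
W X (8): add. Components now {Q,U,V,W,X}
MST edge set: {Q U, Q V, Q W, W X}.
Of the listed edges, {Q W} are in the MST → 1.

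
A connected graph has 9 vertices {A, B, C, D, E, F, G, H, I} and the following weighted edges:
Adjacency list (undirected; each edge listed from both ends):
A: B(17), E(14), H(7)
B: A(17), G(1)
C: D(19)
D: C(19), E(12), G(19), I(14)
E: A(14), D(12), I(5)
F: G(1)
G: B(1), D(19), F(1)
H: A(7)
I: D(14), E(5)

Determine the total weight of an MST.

76

Grow the tree from E using Prim:
Step 1: cheapest edge leaving the tree is E—I (5); add I.
Step 2: cheapest edge leaving the tree is D—E (12); add D.
Step 3: cheapest edge leaving the tree is A—E (14); add A.
Step 4: cheapest edge leaving the tree is A—H (7); add H.
Step 5: cheapest edge leaving the tree is A—B (17); add B.
Step 6: cheapest edge leaving the tree is B—G (1); add G.
Step 7: cheapest edge leaving the tree is F—G (1); add F.
Step 8: cheapest edge leaving the tree is C—D (19); add C.
MST edges: E—I, D—E, A—E, A—H, A—B, B—G, F—G, C—D; total weight 5+12+14+7+17+1+1+19 = 76.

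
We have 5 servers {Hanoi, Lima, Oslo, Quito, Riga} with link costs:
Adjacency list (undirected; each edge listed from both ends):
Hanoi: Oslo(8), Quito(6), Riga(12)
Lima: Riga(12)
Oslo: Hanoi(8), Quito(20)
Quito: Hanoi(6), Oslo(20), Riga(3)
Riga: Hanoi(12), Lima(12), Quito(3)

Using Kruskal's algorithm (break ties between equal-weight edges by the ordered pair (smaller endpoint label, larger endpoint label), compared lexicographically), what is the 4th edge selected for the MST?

Lima-Riga

Kruskal: consider edges lightest-first.
Quito—Riga (3): add. Components now {Quito,Riga} {Hanoi} {Lima} {Oslo}
Hanoi—Quito (6): add. Components now {Hanoi,Quito,Riga} {Lima} {Oslo}
Hanoi—Oslo (8): add. Components now {Hanoi,Oslo,Quito,Riga} {Lima}
Hanoi—Riga (12): skip — Riga and Hanoi already connected.
Lima—Riga (12): add. Components now {Hanoi,Lima,Oslo,Quito,Riga}
The 4th edge added is Lima—Riga.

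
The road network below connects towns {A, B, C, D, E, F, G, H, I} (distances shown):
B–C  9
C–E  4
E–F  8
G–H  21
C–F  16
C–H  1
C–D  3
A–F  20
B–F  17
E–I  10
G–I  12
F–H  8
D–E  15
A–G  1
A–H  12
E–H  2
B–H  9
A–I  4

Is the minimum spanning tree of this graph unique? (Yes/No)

Kruskal's algorithm — process edges by increasing weight (ties by edge label):
A–G (1): add — endpoints in different components.
C–H (1): add — endpoints in different components.
E–H (2): add — endpoints in different components.
C–D (3): add — endpoints in different components.
A–I (4): add — endpoints in different components.
C–E (4): skip — C and E already connected.
E–F (8): add — endpoints in different components.
F–H (8): skip — F and H already connected.
B–C (9): add — endpoints in different components.
B–H (9): skip — B and H already connected.
E–I (10): add — endpoints in different components.
Non-tree edge B–H has weight 9, equal to the heaviest edge on its tree cycle — swapping gives another MST of the same weight. Not unique.

No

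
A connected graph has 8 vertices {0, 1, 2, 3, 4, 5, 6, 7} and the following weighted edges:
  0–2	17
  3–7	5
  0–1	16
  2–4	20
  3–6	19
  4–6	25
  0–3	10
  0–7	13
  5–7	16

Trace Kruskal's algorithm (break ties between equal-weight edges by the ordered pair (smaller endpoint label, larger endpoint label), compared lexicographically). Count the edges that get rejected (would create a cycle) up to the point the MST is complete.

Kruskal's algorithm — process edges by increasing weight (ties by edge label):
3–7 (5): add — endpoints in different components.
0–3 (10): add — endpoints in different components.
0–7 (13): skip — 0 and 7 already connected.
0–1 (16): add — endpoints in different components.
5–7 (16): add — endpoints in different components.
0–2 (17): add — endpoints in different components.
3–6 (19): add — endpoints in different components.
2–4 (20): add — endpoints in different components.
Edges rejected before the tree was complete: 1.

1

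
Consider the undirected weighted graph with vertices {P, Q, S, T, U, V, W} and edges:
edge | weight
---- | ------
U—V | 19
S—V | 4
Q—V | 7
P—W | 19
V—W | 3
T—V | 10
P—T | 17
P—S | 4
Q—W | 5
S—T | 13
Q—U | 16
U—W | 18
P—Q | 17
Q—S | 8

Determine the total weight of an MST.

Prim's algorithm from T:
Step 1: cheapest edge leaving the tree is T—V (10); add V.
Step 2: cheapest edge leaving the tree is V—W (3); add W.
Step 3: cheapest edge leaving the tree is S—V (4); add S.
Step 4: cheapest edge leaving the tree is P—S (4); add P.
Step 5: cheapest edge leaving the tree is Q—W (5); add Q.
Step 6: cheapest edge leaving the tree is Q—U (16); add U.
MST edges: T—V, V—W, S—V, P—S, Q—W, Q—U; total weight 10+3+4+4+5+16 = 42.

42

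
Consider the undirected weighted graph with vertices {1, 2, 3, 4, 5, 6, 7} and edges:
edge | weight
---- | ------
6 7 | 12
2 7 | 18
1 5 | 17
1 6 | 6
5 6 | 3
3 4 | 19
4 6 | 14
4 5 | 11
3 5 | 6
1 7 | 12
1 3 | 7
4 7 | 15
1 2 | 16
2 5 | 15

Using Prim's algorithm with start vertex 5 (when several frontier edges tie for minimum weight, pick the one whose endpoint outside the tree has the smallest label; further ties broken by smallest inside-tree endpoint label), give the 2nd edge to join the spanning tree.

1-6

Grow the tree from 5 using Prim:
Step 1: frontier [5 6 3, 3 5 6, 4 5 11, 2 5 15, 1 5 17] → take 5 6 (3); add 6.
Step 2: frontier [3 5 6, 4 5 11, 2 5 15, 1 5 17, 1 6 6, 6 7 12, 4 6 14] → take 1 6 (6); add 1.
Step 3: frontier [1 3 7, 1 7 12, 1 2 16, 3 5 6, 4 5 11, 2 5 15, 6 7 12, 4 6 14] → take 3 5 (6); add 3.
Step 4: frontier [1 7 12, 1 2 16, 3 4 19, 4 5 11, 2 5 15, 6 7 12, 4 6 14] → take 4 5 (11); add 4.
Step 5: frontier [1 7 12, 1 2 16, 4 7 15, 2 5 15, 6 7 12] → take 1 7 (12); add 7.
Step 6: frontier [1 2 16, 2 5 15, 2 7 18] → take 2 5 (15); add 2.
The 2nd edge added is 1 6.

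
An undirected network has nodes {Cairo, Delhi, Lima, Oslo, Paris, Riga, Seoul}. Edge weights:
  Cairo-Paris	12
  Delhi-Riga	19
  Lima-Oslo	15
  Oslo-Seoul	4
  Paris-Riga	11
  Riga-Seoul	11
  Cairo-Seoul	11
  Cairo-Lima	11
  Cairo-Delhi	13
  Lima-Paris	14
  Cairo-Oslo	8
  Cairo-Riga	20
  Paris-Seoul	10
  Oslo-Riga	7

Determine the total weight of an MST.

Prim, starting at Oslo.
Step 1: cheapest edge leaving the tree is Oslo-Seoul (4); add Seoul.
Step 2: cheapest edge leaving the tree is Oslo-Riga (7); add Riga.
Step 3: cheapest edge leaving the tree is Cairo-Oslo (8); add Cairo.
Step 4: cheapest edge leaving the tree is Paris-Seoul (10); add Paris.
Step 5: cheapest edge leaving the tree is Cairo-Lima (11); add Lima.
Step 6: cheapest edge leaving the tree is Cairo-Delhi (13); add Delhi.
MST edges: Oslo-Seoul, Oslo-Riga, Cairo-Oslo, Paris-Seoul, Cairo-Lima, Cairo-Delhi; total weight 4+7+8+10+11+13 = 53.

53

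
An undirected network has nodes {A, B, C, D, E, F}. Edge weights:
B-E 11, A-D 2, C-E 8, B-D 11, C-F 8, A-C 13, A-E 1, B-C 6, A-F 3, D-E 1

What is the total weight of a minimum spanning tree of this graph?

Sort edges by weight, then run Kruskal:
A-E (1): add. Components now {A,E} {B} {C} {D} {F}
D-E (1): add. Components now {A,D,E} {B} {C} {F}
A-D (2): skip — A and D already connected.
A-F (3): add. Components now {A,D,E,F} {B} {C}
B-C (6): add. Components now {A,D,E,F} {B,C}
C-E (8): add. Components now {A,B,C,D,E,F}
MST edges: A-E, D-E, A-F, B-C, C-E; total weight 1+1+3+6+8 = 19.

19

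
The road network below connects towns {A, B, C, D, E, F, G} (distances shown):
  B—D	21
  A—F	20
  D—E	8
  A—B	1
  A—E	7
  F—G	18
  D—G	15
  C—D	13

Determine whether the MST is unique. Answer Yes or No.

Yes

Kruskal's algorithm — process edges by increasing weight (ties by edge label):
A—B (1): add. Components now {A,B} {C} {D} {E} {F} {G}
A—E (7): add. Components now {A,B,E} {C} {D} {F} {G}
D—E (8): add. Components now {A,B,D,E} {C} {F} {G}
C—D (13): add. Components now {A,B,C,D,E} {F} {G}
D—G (15): add. Components now {A,B,C,D,E,G} {F}
F—G (18): add. Components now {A,B,C,D,E,F,G}
Every non-tree edge has weight strictly greater than the heaviest edge on the tree path between its endpoints, so the MST is unique.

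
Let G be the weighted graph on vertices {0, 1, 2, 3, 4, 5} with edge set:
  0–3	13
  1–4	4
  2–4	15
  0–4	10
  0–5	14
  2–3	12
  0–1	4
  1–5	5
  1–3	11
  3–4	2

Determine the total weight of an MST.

27

Sort edges by weight, then run Kruskal:
3–4 (2): add — endpoints in different components.
0–1 (4): add — endpoints in different components.
1–4 (4): add — endpoints in different components.
1–5 (5): add — endpoints in different components.
0–4 (10): skip — 0 and 4 already connected.
1–3 (11): skip — 1 and 3 already connected.
2–3 (12): add — endpoints in different components.
MST edges: 3–4, 0–1, 1–4, 1–5, 2–3; total weight 2+4+4+5+12 = 27.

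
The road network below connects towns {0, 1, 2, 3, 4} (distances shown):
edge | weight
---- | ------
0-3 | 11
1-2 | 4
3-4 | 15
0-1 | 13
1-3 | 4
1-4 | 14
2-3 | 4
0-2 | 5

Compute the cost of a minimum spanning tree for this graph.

27

Prim's algorithm from 0:
Step 1: frontier [0-2 5, 0-3 11, 0-1 13] → take 0-2 (5); add 2.
Step 2: frontier [0-3 11, 0-1 13, 1-2 4, 2-3 4] → take 1-2 (4); add 1.
Step 3: frontier [0-3 11, 1-3 4, 1-4 14, 2-3 4] → take 1-3 (4); add 3.
Step 4: frontier [1-4 14, 3-4 15] → take 1-4 (14); add 4.
MST edges: 0-2, 1-2, 1-3, 1-4; total weight 5+4+4+14 = 27.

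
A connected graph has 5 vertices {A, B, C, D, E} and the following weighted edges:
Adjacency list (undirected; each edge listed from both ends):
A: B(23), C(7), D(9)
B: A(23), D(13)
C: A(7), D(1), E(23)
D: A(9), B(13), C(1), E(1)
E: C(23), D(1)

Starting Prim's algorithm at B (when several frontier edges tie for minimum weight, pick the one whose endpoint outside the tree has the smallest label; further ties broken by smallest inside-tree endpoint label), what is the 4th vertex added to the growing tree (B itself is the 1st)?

E

Grow the tree from B using Prim:
Step 1: cheapest edge leaving the tree is B D (13); add D.
Step 2: cheapest edge leaving the tree is C D (1); add C.
Step 3: cheapest edge leaving the tree is D E (1); add E.
Step 4: cheapest edge leaving the tree is A C (7); add A.
Vertex order: B, D, C, E, A. The 4th vertex is E.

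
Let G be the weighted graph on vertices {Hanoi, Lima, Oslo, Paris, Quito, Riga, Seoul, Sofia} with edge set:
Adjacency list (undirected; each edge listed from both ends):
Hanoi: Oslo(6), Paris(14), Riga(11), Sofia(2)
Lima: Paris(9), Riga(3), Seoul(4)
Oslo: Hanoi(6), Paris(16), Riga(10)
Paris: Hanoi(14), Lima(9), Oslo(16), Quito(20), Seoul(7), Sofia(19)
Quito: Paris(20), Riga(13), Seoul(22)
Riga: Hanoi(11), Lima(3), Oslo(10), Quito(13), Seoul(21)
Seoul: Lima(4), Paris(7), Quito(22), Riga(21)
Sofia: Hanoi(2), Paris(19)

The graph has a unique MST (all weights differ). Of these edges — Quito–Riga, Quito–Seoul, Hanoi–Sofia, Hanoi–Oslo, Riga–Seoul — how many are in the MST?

Kruskal: consider edges lightest-first.
Hanoi–Sofia (2): add — endpoints in different components.
Lima–Riga (3): add — endpoints in different components.
Lima–Seoul (4): add — endpoints in different components.
Hanoi–Oslo (6): add — endpoints in different components.
Paris–Seoul (7): add — endpoints in different components.
Lima–Paris (9): skip — Paris and Lima already connected.
Oslo–Riga (10): add — endpoints in different components.
Hanoi–Riga (11): skip — Hanoi and Riga already connected.
Quito–Riga (13): add — endpoints in different components.
MST edge set: {Hanoi–Sofia, Lima–Riga, Lima–Seoul, Hanoi–Oslo, Paris–Seoul, Oslo–Riga, Quito–Riga}.
Of the listed edges, {Quito–Riga, Hanoi–Sofia, Hanoi–Oslo} are in the MST → 3.

3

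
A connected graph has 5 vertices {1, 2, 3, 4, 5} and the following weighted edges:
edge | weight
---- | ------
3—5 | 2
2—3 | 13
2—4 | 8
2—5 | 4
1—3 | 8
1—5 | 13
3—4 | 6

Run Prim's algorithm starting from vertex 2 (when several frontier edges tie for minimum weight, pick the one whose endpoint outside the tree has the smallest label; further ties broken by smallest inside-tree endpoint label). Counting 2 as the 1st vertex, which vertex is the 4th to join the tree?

4

Prim's algorithm from 2:
Step 1: frontier [2—5 4, 2—4 8, 2—3 13] → take 2—5 (4); add 5.
Step 2: frontier [2—4 8, 2—3 13, 3—5 2, 1—5 13] → take 3—5 (2); add 3.
Step 3: frontier [2—4 8, 3—4 6, 1—3 8, 1—5 13] → take 3—4 (6); add 4.
Step 4: frontier [1—3 8, 1—5 13] → take 1—3 (8); add 1.
Vertex order: 2, 5, 3, 4, 1. The 4th vertex is 4.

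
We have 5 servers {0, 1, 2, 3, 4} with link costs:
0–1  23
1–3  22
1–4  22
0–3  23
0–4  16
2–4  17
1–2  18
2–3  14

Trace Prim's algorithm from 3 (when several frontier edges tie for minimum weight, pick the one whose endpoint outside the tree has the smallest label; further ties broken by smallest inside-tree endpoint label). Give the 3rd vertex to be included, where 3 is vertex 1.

4

Grow the tree from 3 using Prim:
Step 1: cheapest edge leaving the tree is 2–3 (14); add 2.
Step 2: cheapest edge leaving the tree is 2–4 (17); add 4.
Step 3: cheapest edge leaving the tree is 0–4 (16); add 0.
Step 4: cheapest edge leaving the tree is 1–2 (18); add 1.
Vertex order: 3, 2, 4, 0, 1. The 3rd vertex is 4.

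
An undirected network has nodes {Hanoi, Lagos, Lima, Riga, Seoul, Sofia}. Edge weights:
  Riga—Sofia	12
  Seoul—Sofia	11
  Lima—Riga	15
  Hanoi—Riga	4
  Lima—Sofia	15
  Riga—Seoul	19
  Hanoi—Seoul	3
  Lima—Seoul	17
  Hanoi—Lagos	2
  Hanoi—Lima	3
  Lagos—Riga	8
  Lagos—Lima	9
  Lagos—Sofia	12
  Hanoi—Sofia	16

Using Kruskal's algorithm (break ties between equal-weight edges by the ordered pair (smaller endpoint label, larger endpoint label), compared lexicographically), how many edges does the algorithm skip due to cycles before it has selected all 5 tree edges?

2

Sort edges by weight, then run Kruskal:
Hanoi—Lagos (2): add — endpoints in different components.
Hanoi—Lima (3): add — endpoints in different components.
Hanoi—Seoul (3): add — endpoints in different components.
Hanoi—Riga (4): add — endpoints in different components.
Lagos—Riga (8): skip — Lagos and Riga already connected.
Lagos—Lima (9): skip — Lagos and Lima already connected.
Seoul—Sofia (11): add — endpoints in different components.
Edges rejected before the tree was complete: 2.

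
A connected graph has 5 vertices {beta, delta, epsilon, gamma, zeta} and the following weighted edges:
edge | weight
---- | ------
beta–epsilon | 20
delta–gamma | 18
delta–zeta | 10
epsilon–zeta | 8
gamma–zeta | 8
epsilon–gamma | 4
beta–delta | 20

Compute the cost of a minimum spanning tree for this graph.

42

Grow the tree from beta using Prim:
Step 1: cheapest edge leaving the tree is beta–delta (20); add delta.
Step 2: cheapest edge leaving the tree is delta–zeta (10); add zeta.
Step 3: cheapest edge leaving the tree is epsilon–zeta (8); add epsilon.
Step 4: cheapest edge leaving the tree is epsilon–gamma (4); add gamma.
MST edges: beta–delta, delta–zeta, epsilon–zeta, epsilon–gamma; total weight 20+10+8+4 = 42.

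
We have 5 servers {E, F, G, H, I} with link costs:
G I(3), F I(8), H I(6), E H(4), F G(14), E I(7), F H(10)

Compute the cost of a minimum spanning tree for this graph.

21

Prim's algorithm from H:
Step 1: frontier [E H 4, H I 6, F H 10] → take E H (4); add E.
Step 2: frontier [E I 7, H I 6, F H 10] → take H I (6); add I.
Step 3: frontier [F H 10, G I 3, F I 8] → take G I (3); add G.
Step 4: frontier [F G 14, F H 10, F I 8] → take F I (8); add F.
MST edges: E H, H I, G I, F I; total weight 4+6+3+8 = 21.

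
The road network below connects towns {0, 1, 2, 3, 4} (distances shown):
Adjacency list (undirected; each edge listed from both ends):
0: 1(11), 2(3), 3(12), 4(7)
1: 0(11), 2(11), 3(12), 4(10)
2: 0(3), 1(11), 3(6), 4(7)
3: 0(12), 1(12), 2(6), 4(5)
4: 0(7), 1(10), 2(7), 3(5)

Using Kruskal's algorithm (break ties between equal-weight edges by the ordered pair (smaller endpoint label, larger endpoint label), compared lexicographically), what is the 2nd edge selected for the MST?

Kruskal: consider edges lightest-first.
0 2 (3): add. Components now {0,2} {1} {3} {4}
3 4 (5): add. Components now {0,2} {1} {3,4}
2 3 (6): add. Components now {0,2,3,4} {1}
0 4 (7): skip — 0 and 4 already connected.
2 4 (7): skip — 2 and 4 already connected.
1 4 (10): add. Components now {0,1,2,3,4}
The 2nd edge added is 3 4.

3-4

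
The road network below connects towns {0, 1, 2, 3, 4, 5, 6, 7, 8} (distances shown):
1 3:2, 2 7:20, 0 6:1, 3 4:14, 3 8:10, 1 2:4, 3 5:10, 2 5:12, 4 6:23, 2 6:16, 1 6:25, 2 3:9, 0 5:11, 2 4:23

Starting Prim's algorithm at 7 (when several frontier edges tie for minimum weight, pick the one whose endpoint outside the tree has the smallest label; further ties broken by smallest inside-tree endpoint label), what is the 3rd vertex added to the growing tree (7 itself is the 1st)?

Prim, starting at 7.
Step 1: frontier [2 7 20] → take 2 7 (20); add 2.
Step 2: frontier [1 2 4, 2 3 9, 2 5 12, 2 6 16, 2 4 23] → take 1 2 (4); add 1.
Step 3: frontier [1 3 2, 1 6 25, 2 3 9, 2 5 12, 2 6 16, 2 4 23] → take 1 3 (2); add 3.
Step 4: frontier [1 6 25, 2 5 12, 2 6 16, 2 4 23, 3 5 10, 3 8 10, 3 4 14] → take 3 5 (10); add 5.
Step 5: frontier [1 6 25, 2 6 16, 2 4 23, 3 8 10, 3 4 14, 0 5 11] → take 3 8 (10); add 8.
Step 6: frontier [1 6 25, 2 6 16, 2 4 23, 3 4 14, 0 5 11] → take 0 5 (11); add 0.
Step 7: frontier [0 6 1, 1 6 25, 2 6 16, 2 4 23, 3 4 14] → take 0 6 (1); add 6.
Step 8: frontier [2 4 23, 3 4 14, 4 6 23] → take 3 4 (14); add 4.
Vertex order: 7, 2, 1, 3, 5, 8, 0, 6, 4. The 3rd vertex is 1.

1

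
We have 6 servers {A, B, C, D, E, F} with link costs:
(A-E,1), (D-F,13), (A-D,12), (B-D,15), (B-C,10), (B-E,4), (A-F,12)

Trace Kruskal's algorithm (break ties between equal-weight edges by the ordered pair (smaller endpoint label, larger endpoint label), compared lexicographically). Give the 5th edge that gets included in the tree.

Kruskal: consider edges lightest-first.
A-E (1): add — endpoints in different components.
B-E (4): add — endpoints in different components.
B-C (10): add — endpoints in different components.
A-D (12): add — endpoints in different components.
A-F (12): add — endpoints in different components.
The 5th edge added is A-F.

A-F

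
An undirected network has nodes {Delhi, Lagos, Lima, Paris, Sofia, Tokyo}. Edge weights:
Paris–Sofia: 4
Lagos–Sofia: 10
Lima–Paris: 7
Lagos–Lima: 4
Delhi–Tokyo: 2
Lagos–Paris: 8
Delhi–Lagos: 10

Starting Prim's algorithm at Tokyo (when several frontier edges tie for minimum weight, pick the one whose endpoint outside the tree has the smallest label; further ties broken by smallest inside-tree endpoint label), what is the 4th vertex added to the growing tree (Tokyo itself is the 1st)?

Grow the tree from Tokyo using Prim:
Step 1: frontier [Delhi–Tokyo 2] → take Delhi–Tokyo (2); add Delhi.
Step 2: frontier [Delhi–Lagos 10] → take Delhi–Lagos (10); add Lagos.
Step 3: frontier [Lagos–Lima 4, Lagos–Paris 8, Lagos–Sofia 10] → take Lagos–Lima (4); add Lima.
Step 4: frontier [Lagos–Paris 8, Lagos–Sofia 10, Lima–Paris 7] → take Lima–Paris (7); add Paris.
Step 5: frontier [Lagos–Sofia 10, Paris–Sofia 4] → take Paris–Sofia (4); add Sofia.
Vertex order: Tokyo, Delhi, Lagos, Lima, Paris, Sofia. The 4th vertex is Lima.

Lima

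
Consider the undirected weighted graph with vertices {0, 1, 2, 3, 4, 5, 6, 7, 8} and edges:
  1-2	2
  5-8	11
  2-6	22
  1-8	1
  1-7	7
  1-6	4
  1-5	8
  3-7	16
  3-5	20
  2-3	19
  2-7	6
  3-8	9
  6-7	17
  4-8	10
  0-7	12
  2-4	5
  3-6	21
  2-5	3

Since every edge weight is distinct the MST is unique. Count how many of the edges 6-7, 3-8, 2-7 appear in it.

2

Kruskal: consider edges lightest-first.
1-8 (1): add — endpoints in different components.
1-2 (2): add — endpoints in different components.
2-5 (3): add — endpoints in different components.
1-6 (4): add — endpoints in different components.
2-4 (5): add — endpoints in different components.
2-7 (6): add — endpoints in different components.
1-7 (7): skip — 1 and 7 already connected.
1-5 (8): skip — 1 and 5 already connected.
3-8 (9): add — endpoints in different components.
4-8 (10): skip — 4 and 8 already connected.
5-8 (11): skip — 5 and 8 already connected.
0-7 (12): add — endpoints in different components.
MST edge set: {1-8, 1-2, 2-5, 1-6, 2-4, 2-7, 3-8, 0-7}.
Of the listed edges, {3-8, 2-7} are in the MST → 2.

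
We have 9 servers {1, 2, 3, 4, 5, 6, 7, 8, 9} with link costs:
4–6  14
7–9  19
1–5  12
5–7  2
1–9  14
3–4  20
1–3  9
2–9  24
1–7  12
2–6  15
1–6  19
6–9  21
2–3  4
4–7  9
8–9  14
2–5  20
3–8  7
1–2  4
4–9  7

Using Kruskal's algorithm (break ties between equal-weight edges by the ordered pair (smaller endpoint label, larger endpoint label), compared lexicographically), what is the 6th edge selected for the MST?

4-7

Kruskal: consider edges lightest-first.
5–7 (2): add — endpoints in different components.
1–2 (4): add — endpoints in different components.
2–3 (4): add — endpoints in different components.
3–8 (7): add — endpoints in different components.
4–9 (7): add — endpoints in different components.
1–3 (9): skip — 1 and 3 already connected.
4–7 (9): add — endpoints in different components.
1–5 (12): add — endpoints in different components.
1–7 (12): skip — 1 and 7 already connected.
1–9 (14): skip — 1 and 9 already connected.
4–6 (14): add — endpoints in different components.
The 6th edge added is 4–7.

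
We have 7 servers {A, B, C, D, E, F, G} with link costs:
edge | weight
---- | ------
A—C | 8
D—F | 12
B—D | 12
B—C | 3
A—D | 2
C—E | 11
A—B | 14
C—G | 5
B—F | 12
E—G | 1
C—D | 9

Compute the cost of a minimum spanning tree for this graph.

Prim's algorithm from B:
Step 1: cheapest edge leaving the tree is B—C (3); add C.
Step 2: cheapest edge leaving the tree is C—G (5); add G.
Step 3: cheapest edge leaving the tree is E—G (1); add E.
Step 4: cheapest edge leaving the tree is A—C (8); add A.
Step 5: cheapest edge leaving the tree is A—D (2); add D.
Step 6: cheapest edge leaving the tree is B—F (12); add F.
MST edges: B—C, C—G, E—G, A—C, A—D, B—F; total weight 3+5+1+8+2+12 = 31.

31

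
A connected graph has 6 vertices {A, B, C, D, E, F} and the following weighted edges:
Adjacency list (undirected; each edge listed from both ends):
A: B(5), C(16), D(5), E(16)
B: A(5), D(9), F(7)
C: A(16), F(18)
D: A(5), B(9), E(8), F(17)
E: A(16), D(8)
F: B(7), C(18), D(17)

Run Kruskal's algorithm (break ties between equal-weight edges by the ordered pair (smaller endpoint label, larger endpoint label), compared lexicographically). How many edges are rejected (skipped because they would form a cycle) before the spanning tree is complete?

Kruskal's algorithm — process edges by increasing weight (ties by edge label):
A-B (5): add. Components now {A,B} {C} {D} {E} {F}
A-D (5): add. Components now {A,B,D} {C} {E} {F}
B-F (7): add. Components now {A,B,D,F} {C} {E}
D-E (8): add. Components now {A,B,D,E,F} {C}
B-D (9): skip — B and D already connected.
A-C (16): add. Components now {A,B,C,D,E,F}
Edges rejected before the tree was complete: 1.

1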